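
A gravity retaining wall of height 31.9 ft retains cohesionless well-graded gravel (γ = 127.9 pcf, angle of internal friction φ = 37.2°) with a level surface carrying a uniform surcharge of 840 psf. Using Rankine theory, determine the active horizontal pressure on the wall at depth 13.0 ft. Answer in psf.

617 psf

K_a = (1 − sin φ)/(1 + sin φ) = 0.2464.
σ_v = γz + q = 127.9 × 13.0 + 840 = 2503 psf.
σ_h = K_a σ_v = 0.2464 × 2503 = 616.7 psf.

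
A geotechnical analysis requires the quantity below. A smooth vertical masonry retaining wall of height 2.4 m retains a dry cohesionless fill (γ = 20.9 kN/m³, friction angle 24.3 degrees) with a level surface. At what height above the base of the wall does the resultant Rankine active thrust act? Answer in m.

0.800 m

K_a = 0.4169.
The pressure distribution is triangular, so the resultant acts at H/3 above the base = 2.4/3 = 0.8000 m.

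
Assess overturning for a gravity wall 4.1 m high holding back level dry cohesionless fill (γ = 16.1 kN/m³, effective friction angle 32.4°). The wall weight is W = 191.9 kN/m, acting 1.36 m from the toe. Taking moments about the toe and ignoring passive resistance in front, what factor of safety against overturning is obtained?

K_a = tan²(45° − 32.4°/2) = 0.3022.
P_a = ½K_aγH² = 0.5×0.3022×16.1×4.1² = 40.90 kN/m, acting at H/3 = 1.367 m above the base.
Overturning moment M_o = P_a × H/3 = 40.90 × 1.367 = 55.89.
Resisting moment M_r = W × 1.36 = 191.9 × 1.36 = 261.0.
FS_overturning = M_r/M_o = 261.0/55.89 = 4.669.

4.67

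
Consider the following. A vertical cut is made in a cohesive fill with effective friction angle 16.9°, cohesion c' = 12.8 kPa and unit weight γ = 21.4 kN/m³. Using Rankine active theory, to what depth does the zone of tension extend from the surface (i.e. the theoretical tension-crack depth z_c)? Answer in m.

K_a = tan²(45° − 16.9°/2) = 0.5495; √K_a = 0.7413.
The active pressure is zero where K_a γ z = 2c√K_a, so z_c = 2c/(γ√K_a) = 2×12.8/(21.4×0.7413) = 1.614 m.

1.61 m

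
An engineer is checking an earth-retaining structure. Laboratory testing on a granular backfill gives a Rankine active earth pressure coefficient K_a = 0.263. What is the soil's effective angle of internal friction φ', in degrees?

K_a = tan²(45° − φ/2) ⇒ 45° − φ/2 = arctan(√0.263) = 27.15°.
φ = 2(45° − 27.15°) = 35.70°.

35.7°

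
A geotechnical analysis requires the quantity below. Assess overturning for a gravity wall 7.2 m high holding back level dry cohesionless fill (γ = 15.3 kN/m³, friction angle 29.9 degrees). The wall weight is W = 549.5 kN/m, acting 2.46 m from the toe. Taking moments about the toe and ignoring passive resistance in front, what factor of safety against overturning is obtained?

K_a = tan²(45° − 29.9°/2) = 0.3347.
P_a = ½K_aγH² = 0.5×0.3347×15.3×7.2² = 132.7 kN/m, acting at H/3 = 2.400 m above the base.
Overturning moment M_o = P_a × H/3 = 132.7 × 2.400 = 318.5.
Resisting moment M_r = W × 2.46 = 549.5 × 2.46 = 1352.
FS_overturning = M_r/M_o = 1352/318.5 = 4.244.

4.24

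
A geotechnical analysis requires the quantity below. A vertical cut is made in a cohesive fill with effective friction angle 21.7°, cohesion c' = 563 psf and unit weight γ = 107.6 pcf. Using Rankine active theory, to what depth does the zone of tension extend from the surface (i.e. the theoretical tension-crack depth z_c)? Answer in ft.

15.4 ft

K_a = tan²(45° − 21.7°/2) = 0.4601; √K_a = 0.6783.
The active pressure is zero where K_a γ z = 2c√K_a, so z_c = 2c/(γ√K_a) = 2×563/(107.6×0.6783) = 15.43 ft.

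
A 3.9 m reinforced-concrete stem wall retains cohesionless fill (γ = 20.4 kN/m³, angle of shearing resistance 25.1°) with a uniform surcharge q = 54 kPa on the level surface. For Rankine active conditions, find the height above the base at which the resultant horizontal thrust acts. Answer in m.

1.67 m

K_a = 0.4043.
Triangular part P₁ = ½K_aγH² = 62.72 at H/3 = 1.300 m; rectangular part P₂ = K_a q H = 85.15 at H/2 = 1.950 m.
ȳ = (P₁·1.300 + P₂·1.950)/(P₁+P₂) = 1.674 m.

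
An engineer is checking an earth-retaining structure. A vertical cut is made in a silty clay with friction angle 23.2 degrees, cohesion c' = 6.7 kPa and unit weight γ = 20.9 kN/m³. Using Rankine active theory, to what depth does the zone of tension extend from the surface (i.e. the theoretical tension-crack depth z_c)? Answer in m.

0.972 m

K_a = tan²(45° − 23.2°/2) = 0.4348; √K_a = 0.6594.
The active pressure is zero where K_a γ z = 2c√K_a, so z_c = 2c/(γ√K_a) = 2×6.7/(20.9×0.6594) = 0.9724 m.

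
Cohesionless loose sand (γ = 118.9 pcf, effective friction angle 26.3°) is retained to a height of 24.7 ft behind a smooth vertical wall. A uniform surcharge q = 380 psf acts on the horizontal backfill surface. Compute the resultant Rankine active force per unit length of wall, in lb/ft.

17600 lb/ft

K_a = tan²(45° − φ/2) = 0.3859.
Soil triangle: ½ K_a γ H² = 0.5×0.3859×118.9×24.7² = 14000 lb/ft.
Surcharge rectangle: K_a q H = 0.3859×380×24.7 = 3622 lb/ft.
Total = 14000 + 3622 = 17620 lb/ft.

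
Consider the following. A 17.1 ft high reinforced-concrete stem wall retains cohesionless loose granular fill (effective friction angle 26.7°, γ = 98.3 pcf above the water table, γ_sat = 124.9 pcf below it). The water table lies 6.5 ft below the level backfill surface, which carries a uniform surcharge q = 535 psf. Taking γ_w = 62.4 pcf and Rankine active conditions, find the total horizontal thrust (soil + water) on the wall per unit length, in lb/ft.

K_a = tan²(45° − φ/2) = 0.3800.
γ' = 124.9 − 62.4 = 62.50 pcf. h₂ = H − d_w = 10.6 ft.
σ'_h: at surface K_a·q = 203.3; at WT K_a(q+γd_w) = 446.1; at base K_a(q+γd_w+γ'h₂) = 697.8 psf.
P₁ = ½(203.3+446.1)×6.5 = 2110; P₂ = ½(446.1+697.8)×10.6 = 6062; P_w = ½γ_w h₂² = 3506.
Total = 2110+6062+3506 = 11680 lb/ft.

11700 lb/ft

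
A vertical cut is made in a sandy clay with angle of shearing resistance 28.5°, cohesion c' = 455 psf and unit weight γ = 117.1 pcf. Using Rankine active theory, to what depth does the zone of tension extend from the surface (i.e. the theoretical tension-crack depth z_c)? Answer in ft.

13.1 ft

K_a = tan²(45° − 28.5°/2) = 0.3540; √K_a = 0.5949.
The active pressure is zero where K_a γ z = 2c√K_a, so z_c = 2c/(γ√K_a) = 2×455/(117.1×0.5949) = 13.06 ft.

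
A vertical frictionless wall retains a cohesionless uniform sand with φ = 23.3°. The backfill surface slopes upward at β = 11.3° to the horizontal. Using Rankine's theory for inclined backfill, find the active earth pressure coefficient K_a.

K_a = cos β · (cos β − √(cos²β − cos²φ)) / (cos β + √(cos²β − cos²φ)).
cos β = 0.9806, cos φ = 0.9184, √(cos²β − cos²φ) = 0.3436.
K_a = 0.9806 × (0.9806 − 0.3436)/(0.9806 + 0.3436) = 0.4717.

0.472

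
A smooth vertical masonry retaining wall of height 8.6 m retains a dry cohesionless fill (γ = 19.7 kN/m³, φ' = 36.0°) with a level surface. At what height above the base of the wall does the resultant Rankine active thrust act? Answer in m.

K_a = 0.2596.
The pressure distribution is triangular, so the resultant acts at H/3 above the base = 8.6/3 = 2.867 m.

2.87 m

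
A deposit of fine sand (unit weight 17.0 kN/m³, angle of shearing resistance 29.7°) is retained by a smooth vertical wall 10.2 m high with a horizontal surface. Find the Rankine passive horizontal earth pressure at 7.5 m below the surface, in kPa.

K_p = (1 + sin φ)/(1 − sin φ) = 2.964.
σ_h = K_p γ z = 2.964 × 17.0 × 7.5 = 377.9 kPa.

378 kPa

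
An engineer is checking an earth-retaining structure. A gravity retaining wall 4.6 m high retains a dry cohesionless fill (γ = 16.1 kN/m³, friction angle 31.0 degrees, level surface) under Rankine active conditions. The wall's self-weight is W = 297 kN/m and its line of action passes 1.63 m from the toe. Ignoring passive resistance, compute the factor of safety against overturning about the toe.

5.79

K_a = tan²(45° − 31.0°/2) = 0.3201.
P_a = ½K_aγH² = 0.5×0.3201×16.1×4.6² = 54.52 kN/m, acting at H/3 = 1.533 m above the base.
Overturning moment M_o = P_a × H/3 = 54.52 × 1.533 = 83.60.
Resisting moment M_r = W × 1.63 = 297 × 1.63 = 484.1.
FS_overturning = M_r/M_o = 484.1/83.60 = 5.790.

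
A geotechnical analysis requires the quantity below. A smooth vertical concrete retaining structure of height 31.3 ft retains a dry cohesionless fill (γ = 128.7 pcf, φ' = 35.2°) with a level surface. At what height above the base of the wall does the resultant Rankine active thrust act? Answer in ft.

10.4 ft

K_a = 0.2687.
The pressure distribution is triangular, so the resultant acts at H/3 above the base = 31.3/3 = 10.43 ft.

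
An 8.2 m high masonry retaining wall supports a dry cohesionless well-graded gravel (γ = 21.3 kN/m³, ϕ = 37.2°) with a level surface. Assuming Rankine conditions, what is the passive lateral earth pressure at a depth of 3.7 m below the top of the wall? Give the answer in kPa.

320 kPa

K_p = (1 + sin φ)/(1 − sin φ) = 4.058.
σ_h = K_p γ z = 4.058 × 21.3 × 3.7 = 319.8 kPa.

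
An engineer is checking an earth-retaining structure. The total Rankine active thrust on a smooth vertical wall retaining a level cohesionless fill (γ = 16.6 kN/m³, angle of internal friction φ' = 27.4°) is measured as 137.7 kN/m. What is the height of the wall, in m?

6.70 m

K_a = 0.3697. P_a = ½ K_a γ H² ⇒ H = √(2P_a/(K_a γ)).
H = √(2×137.7/(0.3697×16.6)) = 6.699 m.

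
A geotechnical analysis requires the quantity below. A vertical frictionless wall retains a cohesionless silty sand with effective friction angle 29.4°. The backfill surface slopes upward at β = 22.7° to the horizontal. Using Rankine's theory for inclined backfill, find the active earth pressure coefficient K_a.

K_a = cos β · (cos β − √(cos²β − cos²φ)) / (cos β + √(cos²β − cos²φ)).
cos β = 0.9225, cos φ = 0.8712, √(cos²β − cos²φ) = 0.3034.
K_a = 0.9225 × (0.9225 − 0.3034)/(0.9225 + 0.3034) = 0.4659.

0.466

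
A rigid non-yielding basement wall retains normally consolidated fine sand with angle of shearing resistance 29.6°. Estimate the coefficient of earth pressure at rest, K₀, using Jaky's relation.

0.506

K₀ = 1 − sin φ' = 1 − sin 29.6° = 0.5061.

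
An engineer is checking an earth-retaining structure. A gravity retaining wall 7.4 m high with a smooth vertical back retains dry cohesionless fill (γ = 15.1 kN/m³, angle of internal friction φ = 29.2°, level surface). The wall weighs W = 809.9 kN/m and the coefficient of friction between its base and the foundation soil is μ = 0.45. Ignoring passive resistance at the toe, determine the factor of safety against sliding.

2.56

K_a = tan²(45° − 29.2°/2) = 0.3442.
P_a = ½K_aγH² = 0.5×0.3442×15.1×7.4² = 142.3 kN/m, acting at H/3 = 2.467 m above the base.
FS_sliding = μW / P_a = 0.45×809.9 / 142.3 = 2.561.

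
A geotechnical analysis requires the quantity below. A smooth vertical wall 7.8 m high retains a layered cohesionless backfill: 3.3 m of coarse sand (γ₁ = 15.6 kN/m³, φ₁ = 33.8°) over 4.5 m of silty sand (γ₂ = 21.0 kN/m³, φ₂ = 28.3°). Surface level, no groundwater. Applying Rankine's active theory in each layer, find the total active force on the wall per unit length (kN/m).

183 kN/m

K_a1 = tan²(45°−33.8°/2) = 0.2851; K_a2 = tan²(45°−28.3°/2) = 0.3568.
Layer 1: σ at base = K_a1 γ₁ h₁ = 14.68 kPa; P₁ = ½×14.68×3.3 = 24.22.
Layer 2: σ_v at top = γ₁h₁ = 51.48; σ_h top = K_a2×51.48 = 18.37; σ_h base = K_a2×(51.48+21.0×4.5) = 52.08.
P₂ = ½(18.37+52.08)×4.5 = 158.5. Total P_a = 24.22+158.5 = 182.7 kN/m.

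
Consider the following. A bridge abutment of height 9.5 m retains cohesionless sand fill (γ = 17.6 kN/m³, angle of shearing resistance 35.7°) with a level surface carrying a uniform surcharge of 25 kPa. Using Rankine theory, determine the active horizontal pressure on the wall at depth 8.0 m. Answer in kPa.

K_a = (1 − sin φ)/(1 + sin φ) = 0.2630.
σ_v = γz + q = 17.6 × 8.0 + 25 = 165.8 kPa.
σ_h = K_a σ_v = 0.2630 × 165.8 = 43.60 kPa.

43.6 kPa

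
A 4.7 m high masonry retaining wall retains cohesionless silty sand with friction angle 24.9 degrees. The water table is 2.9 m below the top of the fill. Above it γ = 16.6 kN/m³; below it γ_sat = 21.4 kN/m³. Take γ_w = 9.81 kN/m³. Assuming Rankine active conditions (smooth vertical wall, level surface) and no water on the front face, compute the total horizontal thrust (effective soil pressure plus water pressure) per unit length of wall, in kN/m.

K_a = tan²(45° − φ/2) = 0.4074.
γ' = 21.4 − 9.81 = 11.59 kN/m³. Depth below WT = 1.8 m.
σ'_h at WT = K_a γ d_w = 19.61 kPa; at base = 19.61 + K_a γ' × 1.8 = 28.11 kPa.
P₁ (0–2.9 m) = ½×19.61×2.9 = 28.44. P₂ (2.9–4.7 m) = ½(19.61+28.11)×1.8 = 42.95.
P_w = ½ γ_w h₂² = 0.5×9.81×1.8² = 15.89. Total = 28.44+42.95+15.89 = 87.29 kN/m.

87.3 kN/m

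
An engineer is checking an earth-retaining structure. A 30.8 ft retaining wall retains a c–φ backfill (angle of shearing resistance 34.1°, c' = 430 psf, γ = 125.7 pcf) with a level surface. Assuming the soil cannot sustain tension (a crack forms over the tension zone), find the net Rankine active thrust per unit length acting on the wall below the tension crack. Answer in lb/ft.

K_a = 0.2815; √K_a = 0.5306.
Tension-crack depth z_c = 2c/(γ√K_a) = 2×430/(125.7×0.5306) = 12.89 ft.
σ_a at base = K_a γ H − 2c√K_a = 0.2815×125.7×30.8 − 2×430×0.5306 = 633.6 psf.
P_a = ½ × 633.6 × (H − z_c) = 0.5×633.6×17.91 = 5673 lb/ft.

5670 lb/ft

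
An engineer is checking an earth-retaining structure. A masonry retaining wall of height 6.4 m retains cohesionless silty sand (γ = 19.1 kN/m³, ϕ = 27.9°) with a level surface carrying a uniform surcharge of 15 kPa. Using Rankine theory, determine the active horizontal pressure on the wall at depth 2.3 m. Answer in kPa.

21.4 kPa

K_a = (1 − sin φ)/(1 + sin φ) = 0.3625.
σ_v = γz + q = 19.1 × 2.3 + 15 = 58.93 kPa.
σ_h = K_a σ_v = 0.3625 × 58.93 = 21.36 kPa.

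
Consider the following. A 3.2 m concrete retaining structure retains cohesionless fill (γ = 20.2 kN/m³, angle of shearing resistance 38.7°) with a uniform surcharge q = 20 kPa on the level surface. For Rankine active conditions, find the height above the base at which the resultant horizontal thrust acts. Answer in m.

1.27 m

K_a = 0.2306.
Triangular part P₁ = ½K_aγH² = 23.85 at H/3 = 1.067 m; rectangular part P₂ = K_a q H = 14.76 at H/2 = 1.600 m.
ȳ = (P₁·1.067 + P₂·1.600)/(P₁+P₂) = 1.271 m.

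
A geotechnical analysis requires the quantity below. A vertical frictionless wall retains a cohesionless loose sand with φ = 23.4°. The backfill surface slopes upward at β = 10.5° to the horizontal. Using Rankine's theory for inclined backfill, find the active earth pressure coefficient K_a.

K_a = cos β · (cos β − √(cos²β − cos²φ)) / (cos β + √(cos²β − cos²φ)).
cos β = 0.9833, cos φ = 0.9178, √(cos²β − cos²φ) = 0.3529.
K_a = 0.9833 × (0.9833 − 0.3529)/(0.9833 + 0.3529) = 0.4639.

0.464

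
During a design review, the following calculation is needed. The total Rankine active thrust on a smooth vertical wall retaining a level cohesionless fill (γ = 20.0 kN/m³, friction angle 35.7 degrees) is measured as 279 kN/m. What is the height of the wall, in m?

K_a = 0.2630. P_a = ½ K_a γ H² ⇒ H = √(2P_a/(K_a γ)).
H = √(2×279/(0.2630×20.0)) = 10.30 m.

10.3 m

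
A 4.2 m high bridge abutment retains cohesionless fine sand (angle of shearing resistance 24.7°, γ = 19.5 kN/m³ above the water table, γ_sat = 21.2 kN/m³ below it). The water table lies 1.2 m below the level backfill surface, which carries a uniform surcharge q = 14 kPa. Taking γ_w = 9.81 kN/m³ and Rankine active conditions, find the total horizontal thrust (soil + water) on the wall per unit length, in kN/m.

K_a = tan²(45° − φ/2) = 0.4106.
γ' = 21.2 − 9.81 = 11.39 kN/m³. h₂ = H − d_w = 3.0 m.
σ'_h: at surface K_a·q = 5.748; at WT K_a(q+γd_w) = 15.36; at base K_a(q+γd_w+γ'h₂) = 29.38 kPa.
P₁ = ½(5.748+15.36)×1.2 = 12.66; P₂ = ½(15.36+29.38)×3.0 = 67.11; P_w = ½γ_w h₂² = 44.14.
Total = 12.66+67.11+44.14 = 123.9 kN/m.

124 kN/m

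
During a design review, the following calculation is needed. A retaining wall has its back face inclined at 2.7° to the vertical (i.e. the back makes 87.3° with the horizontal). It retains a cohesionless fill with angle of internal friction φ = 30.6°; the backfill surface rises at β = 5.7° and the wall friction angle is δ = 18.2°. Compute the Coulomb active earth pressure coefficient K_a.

0.334

K_a = sin²(α+φ) / [sin²α · sin(α−δ) · (1 + √{sin(φ+δ)sin(φ−β) / (sin(α−δ)sin(α+β))})²].
With α = 87.3°, φ = 30.6°, δ = 18.2°, β = 5.7°: K_a = 0.3345.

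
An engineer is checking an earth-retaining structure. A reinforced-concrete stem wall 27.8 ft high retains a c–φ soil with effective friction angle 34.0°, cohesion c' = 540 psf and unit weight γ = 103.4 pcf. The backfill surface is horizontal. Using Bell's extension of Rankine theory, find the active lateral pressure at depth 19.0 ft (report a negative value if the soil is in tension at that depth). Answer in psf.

-18.8 psf

K_a = (1 − sin φ)/(1 + sin φ) = 0.2827.
σ_a = K_a γ z − 2c√K_a = 0.2827×103.4×19.0 − 2×540×0.5317 = -18.82 psf.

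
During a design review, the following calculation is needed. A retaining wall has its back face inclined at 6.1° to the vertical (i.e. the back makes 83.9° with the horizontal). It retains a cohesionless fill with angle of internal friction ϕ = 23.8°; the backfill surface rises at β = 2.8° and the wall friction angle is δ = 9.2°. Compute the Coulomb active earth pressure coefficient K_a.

0.453

K_a = sin²(α+φ) / [sin²α · sin(α−δ) · (1 + √{sin(φ+δ)sin(φ−β) / (sin(α−δ)sin(α+β))})²].
With α = 83.9°, φ = 23.8°, δ = 9.2°, β = 2.8°: K_a = 0.4525.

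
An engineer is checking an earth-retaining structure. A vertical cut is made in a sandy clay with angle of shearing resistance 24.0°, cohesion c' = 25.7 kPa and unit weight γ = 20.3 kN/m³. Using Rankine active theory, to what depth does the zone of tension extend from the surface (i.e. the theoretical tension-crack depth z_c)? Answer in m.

K_a = tan²(45° − 24.0°/2) = 0.4217; √K_a = 0.6494.
The active pressure is zero where K_a γ z = 2c√K_a, so z_c = 2c/(γ√K_a) = 2×25.7/(20.3×0.6494) = 3.899 m.

3.90 m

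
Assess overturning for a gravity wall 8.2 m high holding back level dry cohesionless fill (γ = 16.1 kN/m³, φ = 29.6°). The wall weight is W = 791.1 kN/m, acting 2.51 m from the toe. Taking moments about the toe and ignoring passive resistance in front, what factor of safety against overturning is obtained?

K_a = tan²(45° − 29.6°/2) = 0.3387.
P_a = ½K_aγH² = 0.5×0.3387×16.1×8.2² = 183.4 kN/m, acting at H/3 = 2.733 m above the base.
Overturning moment M_o = P_a × H/3 = 183.4 × 2.733 = 501.2.
Resisting moment M_r = W × 2.51 = 791.1 × 2.51 = 1986.
FS_overturning = M_r/M_o = 1986/501.2 = 3.962.

3.96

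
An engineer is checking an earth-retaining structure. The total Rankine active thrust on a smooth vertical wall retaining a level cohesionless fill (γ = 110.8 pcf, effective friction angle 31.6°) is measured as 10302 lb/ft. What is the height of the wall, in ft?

K_a = 0.3123. P_a = ½ K_a γ H² ⇒ H = √(2P_a/(K_a γ)).
H = √(2×10302/(0.3123×110.8)) = 24.40 ft.

24.4 ft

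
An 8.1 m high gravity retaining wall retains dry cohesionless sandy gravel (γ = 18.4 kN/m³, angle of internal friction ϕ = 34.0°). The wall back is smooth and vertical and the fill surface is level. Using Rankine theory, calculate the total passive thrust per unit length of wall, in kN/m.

K_p = tan²(45° + φ/2) = 3.537.
P_p = ½ K_p γ H² = 0.5 × 3.537 × 18.4 × 8.1² = 2135 kN/m.

2140 kN/m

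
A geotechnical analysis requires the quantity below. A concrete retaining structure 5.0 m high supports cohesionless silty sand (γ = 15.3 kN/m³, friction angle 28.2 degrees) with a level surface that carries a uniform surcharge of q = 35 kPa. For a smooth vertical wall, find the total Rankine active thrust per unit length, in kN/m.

131 kN/m

K_a = tan²(45° − φ/2) = 0.3582.
Soil triangle: ½ K_a γ H² = 0.5×0.3582×15.3×5.0² = 68.50 kN/m.
Surcharge rectangle: K_a q H = 0.3582×35×5.0 = 62.68 kN/m.
Total = 68.50 + 62.68 = 131.2 kN/m.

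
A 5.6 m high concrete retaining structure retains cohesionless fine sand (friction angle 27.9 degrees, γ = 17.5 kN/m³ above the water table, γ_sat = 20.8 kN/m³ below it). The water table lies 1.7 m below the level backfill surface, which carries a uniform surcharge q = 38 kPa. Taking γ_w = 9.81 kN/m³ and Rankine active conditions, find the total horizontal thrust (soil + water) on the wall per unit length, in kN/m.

233 kN/m

K_a = tan²(45° − φ/2) = 0.3625.
γ' = 20.8 − 9.81 = 10.99 kN/m³. h₂ = H − d_w = 3.9 m.
σ'_h: at surface K_a·q = 13.77; at WT K_a(q+γd_w) = 24.56; at base K_a(q+γd_w+γ'h₂) = 40.09 kPa.
P₁ = ½(13.77+24.56)×1.7 = 32.58; P₂ = ½(24.56+40.09)×3.9 = 126.1; P_w = ½γ_w h₂² = 74.61.
Total = 32.58+126.1+74.61 = 233.3 kN/m.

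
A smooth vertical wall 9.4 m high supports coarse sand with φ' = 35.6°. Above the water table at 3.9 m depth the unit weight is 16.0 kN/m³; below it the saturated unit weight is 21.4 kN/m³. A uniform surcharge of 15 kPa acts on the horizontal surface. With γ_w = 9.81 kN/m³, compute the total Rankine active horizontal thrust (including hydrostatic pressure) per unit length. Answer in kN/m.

355 kN/m

K_a = tan²(45° − φ/2) = 0.2641.
γ' = 21.4 − 9.81 = 11.59 kN/m³. h₂ = H − d_w = 5.5 m.
σ'_h: at surface K_a·q = 3.962; at WT K_a(q+γd_w) = 20.44; at base K_a(q+γd_w+γ'h₂) = 37.28 kPa.
P₁ = ½(3.962+20.44)×3.9 = 47.59; P₂ = ½(20.44+37.28)×5.5 = 158.7; P_w = ½γ_w h₂² = 148.4.
Total = 47.59+158.7+148.4 = 354.7 kN/m.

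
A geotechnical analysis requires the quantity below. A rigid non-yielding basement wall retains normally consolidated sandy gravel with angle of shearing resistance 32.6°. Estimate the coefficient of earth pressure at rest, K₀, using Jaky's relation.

K₀ = 1 − sin φ' = 1 − sin 32.6° = 0.4612.

0.461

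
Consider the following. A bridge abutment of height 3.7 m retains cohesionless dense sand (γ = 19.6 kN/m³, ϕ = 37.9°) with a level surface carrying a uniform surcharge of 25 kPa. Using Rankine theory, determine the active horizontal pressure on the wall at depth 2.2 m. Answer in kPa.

K_a = (1 − sin φ)/(1 + sin φ) = 0.2389.
σ_v = γz + q = 19.6 × 2.2 + 25 = 68.12 kPa.
σ_h = K_a σ_v = 0.2389 × 68.12 = 16.28 kPa.

16.3 kPa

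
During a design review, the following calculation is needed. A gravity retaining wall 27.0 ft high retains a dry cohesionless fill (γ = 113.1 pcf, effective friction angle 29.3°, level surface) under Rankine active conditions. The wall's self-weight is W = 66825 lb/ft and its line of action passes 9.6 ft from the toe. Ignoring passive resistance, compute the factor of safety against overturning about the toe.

K_a = tan²(45° − 29.3°/2) = 0.3428.
P_a = ½K_aγH² = 0.5×0.3428×113.1×27.0² = 14130 lb/ft, acting at H/3 = 9.000 ft above the base.
Overturning moment M_o = P_a × H/3 = 14130 × 9.000 = 127200.
Resisting moment M_r = W × 9.6 = 66825 × 9.6 = 641500.
FS_overturning = M_r/M_o = 641500/127200 = 5.043.

5.04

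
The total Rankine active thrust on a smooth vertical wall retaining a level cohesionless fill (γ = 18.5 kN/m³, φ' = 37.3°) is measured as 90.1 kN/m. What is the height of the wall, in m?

K_a = 0.2453. P_a = ½ K_a γ H² ⇒ H = √(2P_a/(K_a γ)).
H = √(2×90.1/(0.2453×18.5)) = 6.301 m.

6.30 m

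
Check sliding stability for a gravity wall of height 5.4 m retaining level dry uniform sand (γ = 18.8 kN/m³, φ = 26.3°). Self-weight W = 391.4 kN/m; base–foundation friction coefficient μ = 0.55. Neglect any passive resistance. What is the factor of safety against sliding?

2.03

K_a = tan²(45° − 26.3°/2) = 0.3859.
P_a = ½K_aγH² = 0.5×0.3859×18.8×5.4² = 105.8 kN/m, acting at H/3 = 1.800 m above the base.
FS_sliding = μW / P_a = 0.55×391.4 / 105.8 = 2.035.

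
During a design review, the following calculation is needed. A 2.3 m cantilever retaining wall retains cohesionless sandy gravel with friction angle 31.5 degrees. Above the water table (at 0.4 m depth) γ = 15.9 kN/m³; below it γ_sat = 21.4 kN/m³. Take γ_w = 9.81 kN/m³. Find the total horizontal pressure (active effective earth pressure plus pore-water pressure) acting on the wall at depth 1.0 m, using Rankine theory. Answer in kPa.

10.1 kPa

K_a = (1 − sin φ)/(1 + sin φ) = 0.3136.
γ' = 21.4 − 9.81 = 11.59 kN/m³.
Effective vertical stress at 1.0 m: σ'_v = 15.9×0.4 + 11.59×0.600 = 13.31 kPa.
σ'_h = K_a σ'_v = 0.3136 × 13.31 = 4.176 kPa; u = γ_w × 0.600 = 5.886 kPa.
Total σ_h = 4.176 + 5.886 = 10.06 kPa.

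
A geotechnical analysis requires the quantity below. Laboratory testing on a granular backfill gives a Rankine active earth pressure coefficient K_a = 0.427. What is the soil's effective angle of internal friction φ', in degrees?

23.7°

K_a = tan²(45° − φ/2) ⇒ 45° − φ/2 = arctan(√0.427) = 33.16°.
φ = 2(45° − 33.16°) = 23.67°.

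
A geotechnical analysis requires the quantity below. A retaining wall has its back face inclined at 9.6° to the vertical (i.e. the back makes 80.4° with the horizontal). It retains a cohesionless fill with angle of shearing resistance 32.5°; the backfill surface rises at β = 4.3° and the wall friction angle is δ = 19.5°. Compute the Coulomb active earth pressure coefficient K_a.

0.365

K_a = sin²(α+φ) / [sin²α · sin(α−δ) · (1 + √{sin(φ+δ)sin(φ−β) / (sin(α−δ)sin(α+β))})²].
With α = 80.4°, φ = 32.5°, δ = 19.5°, β = 4.3°: K_a = 0.3651.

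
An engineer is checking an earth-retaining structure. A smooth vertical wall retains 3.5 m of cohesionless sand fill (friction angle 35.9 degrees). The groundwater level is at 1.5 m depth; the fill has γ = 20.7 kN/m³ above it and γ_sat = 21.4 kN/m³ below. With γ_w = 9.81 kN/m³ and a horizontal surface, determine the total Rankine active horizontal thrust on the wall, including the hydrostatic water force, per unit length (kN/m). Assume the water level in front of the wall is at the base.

K_a = tan²(45° − φ/2) = 0.2607.
γ' = 21.4 − 9.81 = 11.59 kN/m³. Depth below WT = 2.0 m.
σ'_h at WT = K_a γ d_w = 8.096 kPa; at base = 8.096 + K_a γ' × 2.0 = 14.14 kPa.
P₁ (0–1.5 m) = ½×8.096×1.5 = 6.072. P₂ (1.5–3.5 m) = ½(8.096+14.14)×2.0 = 22.24.
P_w = ½ γ_w h₂² = 0.5×9.81×2.0² = 19.62. Total = 6.072+22.24+19.62 = 47.93 kN/m.

47.9 kN/m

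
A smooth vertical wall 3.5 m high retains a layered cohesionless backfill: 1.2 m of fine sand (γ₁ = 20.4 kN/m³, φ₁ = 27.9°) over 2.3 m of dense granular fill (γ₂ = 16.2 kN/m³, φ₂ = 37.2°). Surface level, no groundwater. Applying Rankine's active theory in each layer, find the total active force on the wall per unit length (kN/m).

29.8 kN/m

K_a1 = tan²(45°−27.9°/2) = 0.3625; K_a2 = tan²(45°−37.2°/2) = 0.2464.
Layer 1: σ at base = K_a1 γ₁ h₁ = 8.873 kPa; P₁ = ½×8.873×1.2 = 5.324.
Layer 2: σ_v at top = γ₁h₁ = 24.48; σ_h top = K_a2×24.48 = 6.032; σ_h base = K_a2×(24.48+16.2×2.3) = 15.21.
P₂ = ½(6.032+15.21)×2.3 = 24.43. Total P_a = 5.324+24.43 = 29.76 kN/m.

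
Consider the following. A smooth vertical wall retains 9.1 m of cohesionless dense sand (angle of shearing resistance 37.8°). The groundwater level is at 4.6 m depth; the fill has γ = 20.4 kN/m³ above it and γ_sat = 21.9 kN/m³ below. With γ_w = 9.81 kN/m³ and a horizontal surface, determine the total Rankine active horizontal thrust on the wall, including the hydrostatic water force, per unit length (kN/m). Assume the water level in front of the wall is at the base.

282 kN/m

K_a = tan²(45° − φ/2) = 0.2400.
γ' = 21.9 − 9.81 = 12.09 kN/m³. Depth below WT = 4.5 m.
σ'_h at WT = K_a γ d_w = 22.52 kPa; at base = 22.52 + K_a γ' × 4.5 = 35.58 kPa.
P₁ (0–4.6 m) = ½×22.52×4.6 = 51.80. P₂ (4.6–9.1 m) = ½(22.52+35.58)×4.5 = 130.7.
P_w = ½ γ_w h₂² = 0.5×9.81×4.5² = 99.33. Total = 51.80+130.7+99.33 = 281.8 kN/m.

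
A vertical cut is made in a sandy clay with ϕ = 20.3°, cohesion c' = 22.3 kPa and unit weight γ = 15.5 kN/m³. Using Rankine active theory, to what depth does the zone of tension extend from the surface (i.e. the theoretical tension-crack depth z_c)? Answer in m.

4.13 m

K_a = tan²(45° − 20.3°/2) = 0.4849; √K_a = 0.6963.
The active pressure is zero where K_a γ z = 2c√K_a, so z_c = 2c/(γ√K_a) = 2×22.3/(15.5×0.6963) = 4.132 m.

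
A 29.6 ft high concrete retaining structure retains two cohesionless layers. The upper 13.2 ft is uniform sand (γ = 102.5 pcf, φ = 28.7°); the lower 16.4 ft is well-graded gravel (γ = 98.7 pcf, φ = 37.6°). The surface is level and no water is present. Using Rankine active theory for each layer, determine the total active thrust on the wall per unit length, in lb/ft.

11700 lb/ft

K_a1 = tan²(45°−28.7°/2) = 0.3511; K_a2 = tan²(45°−37.6°/2) = 0.2421.
Layer 1: σ at base = K_a1 γ₁ h₁ = 475.1 psf; P₁ = ½×475.1×13.2 = 3136.
Layer 2: σ_v at top = γ₁h₁ = 1353; σ_h top = K_a2×1353 = 327.6; σ_h base = K_a2×(1353+98.7×16.4) = 719.5.
P₂ = ½(327.6+719.5)×16.4 = 8586. Total P_a = 3136+8586 = 11720 lb/ft.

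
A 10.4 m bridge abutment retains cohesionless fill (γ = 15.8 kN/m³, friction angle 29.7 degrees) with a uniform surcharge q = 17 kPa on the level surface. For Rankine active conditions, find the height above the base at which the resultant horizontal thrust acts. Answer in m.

K_a = 0.3374.
Triangular part P₁ = ½K_aγH² = 288.3 at H/3 = 3.467 m; rectangular part P₂ = K_a q H = 59.65 at H/2 = 5.200 m.
ȳ = (P₁·3.467 + P₂·5.200)/(P₁+P₂) = 3.764 m.

3.76 m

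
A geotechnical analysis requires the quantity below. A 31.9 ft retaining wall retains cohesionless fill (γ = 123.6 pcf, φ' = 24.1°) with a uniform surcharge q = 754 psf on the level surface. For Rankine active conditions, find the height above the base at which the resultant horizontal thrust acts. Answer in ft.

K_a = 0.4201.
Triangular part P₁ = ½K_aγH² = 26420 at H/3 = 10.63 ft; rectangular part P₂ = K_a q H = 10110 at H/2 = 15.95 ft.
ȳ = (P₁·10.63 + P₂·15.95)/(P₁+P₂) = 12.10 ft.

12.1 ft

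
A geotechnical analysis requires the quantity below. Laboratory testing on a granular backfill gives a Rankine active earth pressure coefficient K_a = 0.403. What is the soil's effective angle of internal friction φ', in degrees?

25.2°

K_a = tan²(45° − φ/2) ⇒ 45° − φ/2 = arctan(√0.403) = 32.41°.
φ = 2(45° − 32.41°) = 25.18°.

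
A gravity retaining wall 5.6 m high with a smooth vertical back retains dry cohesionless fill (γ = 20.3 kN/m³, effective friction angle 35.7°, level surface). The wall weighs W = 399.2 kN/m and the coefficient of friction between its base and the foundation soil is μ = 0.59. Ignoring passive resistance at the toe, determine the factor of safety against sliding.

2.81

K_a = tan²(45° − 35.7°/2) = 0.2630.
P_a = ½K_aγH² = 0.5×0.2630×20.3×5.6² = 83.71 kN/m, acting at H/3 = 1.867 m above the base.
FS_sliding = μW / P_a = 0.59×399.2 / 83.71 = 2.814.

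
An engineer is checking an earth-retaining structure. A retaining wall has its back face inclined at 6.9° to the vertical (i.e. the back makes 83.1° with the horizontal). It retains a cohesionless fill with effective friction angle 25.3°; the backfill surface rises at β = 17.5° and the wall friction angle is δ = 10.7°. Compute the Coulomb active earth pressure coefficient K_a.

K_a = sin²(α+φ) / [sin²α · sin(α−δ) · (1 + √{sin(φ+δ)sin(φ−β) / (sin(α−δ)sin(α+β))})²].
With α = 83.1°, φ = 25.3°, δ = 10.7°, β = 17.5°: K_a = 0.5743.

0.574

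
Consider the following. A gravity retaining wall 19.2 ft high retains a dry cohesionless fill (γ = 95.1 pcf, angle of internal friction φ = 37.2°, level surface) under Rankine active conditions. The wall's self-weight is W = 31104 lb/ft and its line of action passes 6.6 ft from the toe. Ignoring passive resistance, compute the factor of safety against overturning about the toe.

K_a = tan²(45° − 37.2°/2) = 0.2464.
P_a = ½K_aγH² = 0.5×0.2464×95.1×19.2² = 4319 lb/ft, acting at H/3 = 6.400 ft above the base.
Overturning moment M_o = P_a × H/3 = 4319 × 6.400 = 27640.
Resisting moment M_r = W × 6.6 = 31104 × 6.6 = 205300.
FS_overturning = M_r/M_o = 205300/27640 = 7.426.

7.43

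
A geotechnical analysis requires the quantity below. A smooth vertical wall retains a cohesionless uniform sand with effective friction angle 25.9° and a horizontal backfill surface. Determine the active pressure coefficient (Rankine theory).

0.392

K_a = tan²(45° − φ/2) = tan²(32.05°) = 0.3920.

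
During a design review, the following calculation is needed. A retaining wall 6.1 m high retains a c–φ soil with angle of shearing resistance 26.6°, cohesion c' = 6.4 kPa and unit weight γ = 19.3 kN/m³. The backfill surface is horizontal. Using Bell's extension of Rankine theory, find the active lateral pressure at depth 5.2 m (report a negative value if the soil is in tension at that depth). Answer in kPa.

K_a = (1 − sin φ)/(1 + sin φ) = 0.3814.
σ_a = K_a γ z − 2c√K_a = 0.3814×19.3×5.2 − 2×6.4×0.6176 = 30.38 kPa.

30.4 kPa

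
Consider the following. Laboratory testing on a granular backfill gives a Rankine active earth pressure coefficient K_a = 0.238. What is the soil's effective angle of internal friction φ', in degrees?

K_a = tan²(45° − φ/2) ⇒ 45° − φ/2 = arctan(√0.238) = 26.01°.
φ = 2(45° − 26.01°) = 37.99°.

38.0°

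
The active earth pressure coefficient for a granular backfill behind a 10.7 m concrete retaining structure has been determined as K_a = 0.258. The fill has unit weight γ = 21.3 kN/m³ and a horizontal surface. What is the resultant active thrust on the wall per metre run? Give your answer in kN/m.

315 kN/m

P = ½ K_a γ H² = 0.5 × 0.258 × 21.3 × 10.7² = 314.6 kN/m.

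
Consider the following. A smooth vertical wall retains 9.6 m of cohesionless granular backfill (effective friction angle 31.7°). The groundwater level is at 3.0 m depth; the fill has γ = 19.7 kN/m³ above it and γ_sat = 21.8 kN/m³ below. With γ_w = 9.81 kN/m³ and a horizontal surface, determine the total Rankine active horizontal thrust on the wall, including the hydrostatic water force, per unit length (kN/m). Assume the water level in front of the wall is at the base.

K_a = tan²(45° − φ/2) = 0.3111.
γ' = 21.8 − 9.81 = 11.99 kN/m³. Depth below WT = 6.6 m.
σ'_h at WT = K_a γ d_w = 18.38 kPa; at base = 18.38 + K_a γ' × 6.6 = 43.00 kPa.
P₁ (0–3.0 m) = ½×18.38×3.0 = 27.58. P₂ (3.0–9.6 m) = ½(18.38+43.00)×6.6 = 202.6.
P_w = ½ γ_w h₂² = 0.5×9.81×6.6² = 213.7. Total = 27.58+202.6+213.7 = 443.8 kN/m.

444 kN/m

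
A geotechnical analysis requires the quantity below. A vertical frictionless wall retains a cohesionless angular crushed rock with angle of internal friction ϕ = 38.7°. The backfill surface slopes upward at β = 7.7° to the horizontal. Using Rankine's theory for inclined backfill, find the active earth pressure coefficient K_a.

0.235

K_a = cos β · (cos β − √(cos²β − cos²φ)) / (cos β + √(cos²β − cos²φ)).
cos β = 0.9910, cos φ = 0.7804, √(cos²β − cos²φ) = 0.6107.
K_a = 0.9910 × (0.9910 − 0.6107)/(0.9910 + 0.6107) = 0.2353.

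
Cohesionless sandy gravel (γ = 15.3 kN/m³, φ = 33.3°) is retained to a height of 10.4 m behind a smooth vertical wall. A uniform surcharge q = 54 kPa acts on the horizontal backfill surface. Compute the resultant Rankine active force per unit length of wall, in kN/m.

K_a = tan²(45° − φ/2) = 0.2911.
Soil triangle: ½ K_a γ H² = 0.5×0.2911×15.3×10.4² = 240.9 kN/m.
Surcharge rectangle: K_a q H = 0.2911×54×10.4 = 163.5 kN/m.
Total = 240.9 + 163.5 = 404.4 kN/m.

404 kN/m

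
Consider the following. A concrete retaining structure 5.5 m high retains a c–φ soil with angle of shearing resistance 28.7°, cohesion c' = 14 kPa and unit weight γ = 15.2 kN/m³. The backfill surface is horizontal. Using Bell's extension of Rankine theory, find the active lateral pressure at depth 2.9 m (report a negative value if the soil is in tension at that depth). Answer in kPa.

K_a = (1 − sin φ)/(1 + sin φ) = 0.3511.
σ_a = K_a γ z − 2c√K_a = 0.3511×15.2×2.9 − 2×14×0.5926 = -1.114 kPa.

-1.11 kPa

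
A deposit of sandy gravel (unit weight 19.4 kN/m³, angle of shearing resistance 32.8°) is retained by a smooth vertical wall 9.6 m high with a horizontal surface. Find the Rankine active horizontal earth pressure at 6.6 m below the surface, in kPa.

K_a = (1 − sin φ)/(1 + sin φ) = 0.2973.
σ_h = K_a γ z = 0.2973 × 19.4 × 6.6 = 38.06 kPa.

38.1 kPa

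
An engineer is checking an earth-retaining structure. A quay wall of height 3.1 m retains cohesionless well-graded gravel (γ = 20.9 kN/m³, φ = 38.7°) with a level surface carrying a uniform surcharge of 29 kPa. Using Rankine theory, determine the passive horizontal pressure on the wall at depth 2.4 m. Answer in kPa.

K_p = (1 + sin φ)/(1 − sin φ) = 4.337.
σ_v = γz + q = 20.9 × 2.4 + 29 = 79.16 kPa.
σ_h = K_p σ_v = 4.337 × 79.16 = 343.3 kPa.

343 kPa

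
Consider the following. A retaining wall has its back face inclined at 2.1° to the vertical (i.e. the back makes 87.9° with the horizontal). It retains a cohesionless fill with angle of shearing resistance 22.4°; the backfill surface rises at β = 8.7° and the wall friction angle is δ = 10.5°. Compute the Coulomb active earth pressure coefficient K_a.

0.485

K_a = sin²(α+φ) / [sin²α · sin(α−δ) · (1 + √{sin(φ+δ)sin(φ−β) / (sin(α−δ)sin(α+β))})²].
With α = 87.9°, φ = 22.4°, δ = 10.5°, β = 8.7°: K_a = 0.4849.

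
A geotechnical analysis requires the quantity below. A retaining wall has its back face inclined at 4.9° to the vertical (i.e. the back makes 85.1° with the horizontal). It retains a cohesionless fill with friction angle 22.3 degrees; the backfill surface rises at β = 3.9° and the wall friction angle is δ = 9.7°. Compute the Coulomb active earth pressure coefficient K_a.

K_a = sin²(α+φ) / [sin²α · sin(α−δ) · (1 + √{sin(φ+δ)sin(φ−β) / (sin(α−δ)sin(α+β))})²].
With α = 85.1°, φ = 22.3°, δ = 9.7°, β = 3.9°: K_a = 0.4729.

0.473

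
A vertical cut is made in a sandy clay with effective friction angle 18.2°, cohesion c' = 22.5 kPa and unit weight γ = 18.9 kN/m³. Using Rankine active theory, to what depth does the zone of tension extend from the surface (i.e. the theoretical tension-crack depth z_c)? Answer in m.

3.29 m

K_a = tan²(45° − 18.2°/2) = 0.5240; √K_a = 0.7239.
The active pressure is zero where K_a γ z = 2c√K_a, so z_c = 2c/(γ√K_a) = 2×22.5/(18.9×0.7239) = 3.289 m.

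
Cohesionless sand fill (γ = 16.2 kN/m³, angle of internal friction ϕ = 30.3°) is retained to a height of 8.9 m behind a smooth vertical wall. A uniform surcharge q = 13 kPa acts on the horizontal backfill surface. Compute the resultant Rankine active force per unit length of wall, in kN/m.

K_a = tan²(45° − φ/2) = 0.3293.
Soil triangle: ½ K_a γ H² = 0.5×0.3293×16.2×8.9² = 211.3 kN/m.
Surcharge rectangle: K_a q H = 0.3293×13×8.9 = 38.10 kN/m.
Total = 211.3 + 38.10 = 249.4 kN/m.

249 kN/m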